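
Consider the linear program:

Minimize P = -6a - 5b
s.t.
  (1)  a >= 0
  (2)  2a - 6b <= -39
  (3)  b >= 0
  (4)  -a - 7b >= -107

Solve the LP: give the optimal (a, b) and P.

a = 369/20, b = 253/20, minimum P = -3479/20

Vertices and P = -6a - 5b:
  (0, 13/2) → P = -65/2
  (0, 107/7) → P = -535/7
  (369/20, 253/20) → P = -3479/20

At the optimal vertex, 2a - 6b = -39 and -a - 7b = -107.
Solving simultaneously gives a = 369/20, b = 253/20.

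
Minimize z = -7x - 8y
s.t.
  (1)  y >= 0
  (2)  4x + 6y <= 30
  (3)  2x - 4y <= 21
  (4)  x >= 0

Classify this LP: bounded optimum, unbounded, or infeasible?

bounded optimum

Feasible corners and z = -7x - 8y:
  (15/2, 0) → z = -105/2
  (0, 0) → z = 0
  (0, 5) → z = -40
The feasible region has finitely many vertices and no improving ray; the minimum is -105/2 at (15/2, 0).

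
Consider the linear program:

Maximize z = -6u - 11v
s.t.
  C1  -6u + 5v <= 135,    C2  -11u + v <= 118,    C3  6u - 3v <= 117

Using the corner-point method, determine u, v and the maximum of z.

u = -157/9, v = -665/9, maximum z = 8257/9

Feasible corners and z = -6u - 11v:
  (-65/7, 111/7) → z = -831/7
  (165/2, 126) → z = -1881
  (-157/9, -665/9) → z = 8257/9

The optimum lies where -11u + v = 118 and 6u - 3v = 117.
Solving simultaneously gives u = -157/9, v = -665/9.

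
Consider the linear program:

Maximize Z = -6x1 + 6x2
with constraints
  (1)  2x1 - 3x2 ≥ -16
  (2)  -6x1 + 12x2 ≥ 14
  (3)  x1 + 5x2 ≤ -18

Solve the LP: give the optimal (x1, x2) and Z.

Vertices and Z = -6x1 + 6x2:
  (-25, -34/3) → Z = 82
  (-134/13, -20/13) → Z = 684/13
  (-143/21, -47/21) → Z = 192/7

x1 = -25, x2 = -34/3, maximum Z = 82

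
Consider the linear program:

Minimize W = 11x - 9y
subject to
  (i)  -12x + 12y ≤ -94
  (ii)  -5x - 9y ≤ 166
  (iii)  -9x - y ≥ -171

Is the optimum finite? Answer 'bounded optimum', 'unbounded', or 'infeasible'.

bounded optimum

Feasible corners and W = 11x - 9y:
  (-191/28, -1231/84) → W = 398/7
  (1073/60, 201/20) → W = 1594/15
  (1705/76, -2349/76) → W = 9974/19
The feasible region has finitely many vertices and no improving ray; the minimum is 398/7 at (-191/28, -1231/84).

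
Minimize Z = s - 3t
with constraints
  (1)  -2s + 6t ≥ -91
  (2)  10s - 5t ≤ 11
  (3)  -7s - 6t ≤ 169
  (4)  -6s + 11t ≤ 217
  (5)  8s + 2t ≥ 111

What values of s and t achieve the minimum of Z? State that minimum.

s = 603/40, t = 559/20, minimum Z = -2751/40

Corner points and Z = s - 3t:
  (603/40, 559/20) → Z = -2751/40
  (577/60, 511/30) → Z = -2489/60
  (787/100, 1201/50) → Z = -6419/100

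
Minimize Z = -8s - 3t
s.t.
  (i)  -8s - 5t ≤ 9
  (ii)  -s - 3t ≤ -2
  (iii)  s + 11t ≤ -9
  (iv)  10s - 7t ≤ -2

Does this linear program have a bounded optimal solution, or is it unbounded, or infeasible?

The boundaries -8s - 5t = 9 and -s - 3t = -2 meet at (-37/19, 25/19), but that point violates s + 11t ≤ -9. Every candidate vertex is excluded by some other constraint, so the feasible region is empty.

infeasible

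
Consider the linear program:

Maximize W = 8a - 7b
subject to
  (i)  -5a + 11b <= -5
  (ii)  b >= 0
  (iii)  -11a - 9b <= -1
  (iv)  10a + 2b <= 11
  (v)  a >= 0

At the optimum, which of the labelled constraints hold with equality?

Corner points and W = 8a - 7b:
  (1, 0) → W = 8
  (131/120, 1/24) → W = 1013/120
  (11/10, 0) → W = 44/5

The maximum is at (11/10, 0). Substituting into each constraint, equality holds for (ii) and (iv); the remaining constraints have slack.

(ii) and (iv)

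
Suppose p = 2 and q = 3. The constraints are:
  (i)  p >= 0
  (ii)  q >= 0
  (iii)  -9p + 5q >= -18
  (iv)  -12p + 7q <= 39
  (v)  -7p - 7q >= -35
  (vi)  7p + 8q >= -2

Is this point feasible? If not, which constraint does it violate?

(i): 2 ≥ 0 ✓
(ii): 3 ≥ 0 ✓
(iii): -3 ≥ -18 ✓
(iv): -3 ≤ 39 ✓
(v): -35 ≥ -35 ✓
(vi): 38 ≥ -2 ✓

feasible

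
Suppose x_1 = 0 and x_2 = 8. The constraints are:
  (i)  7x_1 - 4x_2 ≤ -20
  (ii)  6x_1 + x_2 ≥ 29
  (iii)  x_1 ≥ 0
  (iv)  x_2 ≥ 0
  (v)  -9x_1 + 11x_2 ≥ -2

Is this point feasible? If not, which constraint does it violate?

not feasible — violates (ii)

Constraint (ii): 6x_1 + x_2 = 8, which is not ≥ 29. All other constraints are satisfied.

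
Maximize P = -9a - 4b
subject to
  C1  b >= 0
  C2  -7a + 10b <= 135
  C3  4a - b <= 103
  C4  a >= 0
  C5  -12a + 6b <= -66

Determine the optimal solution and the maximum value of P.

a = 11/2, b = 0, maximum P = -99/2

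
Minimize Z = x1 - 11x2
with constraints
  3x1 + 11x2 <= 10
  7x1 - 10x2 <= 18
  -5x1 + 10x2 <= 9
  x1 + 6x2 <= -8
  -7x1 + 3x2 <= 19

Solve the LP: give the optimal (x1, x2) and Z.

x1 = -46/15, x2 = -37/45, minimum Z = 269/45

Extreme points and Z = x1 - 11x2:
  (7/13, -37/26) → Z = 421/26
  (-244/49, -37/7) → Z = 2605/49
  (-46/15, -37/45) → Z = 269/45

At the optimal vertex, x1 + 6x2 = -8 and -7x1 + 3x2 = 19.
Solving simultaneously gives x1 = -46/15, x2 = -37/45.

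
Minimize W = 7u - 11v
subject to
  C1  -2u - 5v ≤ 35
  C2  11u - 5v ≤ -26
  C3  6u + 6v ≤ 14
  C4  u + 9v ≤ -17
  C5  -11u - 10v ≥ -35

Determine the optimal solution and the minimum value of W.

Extreme points and W = 7u - 11v:
  (-61/13, -333/65) → W = 1528/65
  (-230/13, 1/13) → W = -1621/13
  (-319/104, -161/104) → W = -231/52

At the optimal vertex, -2u - 5v = 35 and u + 9v = -17.
Solving simultaneously gives u = -230/13, v = 1/13.

u = -230/13, v = 1/13, minimum W = -1621/13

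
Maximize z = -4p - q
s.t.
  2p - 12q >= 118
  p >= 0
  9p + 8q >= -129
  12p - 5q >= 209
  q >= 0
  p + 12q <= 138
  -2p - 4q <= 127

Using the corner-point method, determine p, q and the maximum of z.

Corner points and z = -4p - q:
  (59, 0) → z = -236
  (256/3, 79/18) → z = -6223/18
  (138, 0) → z = -552

The binding constraints are 2p - 12q = 118 and q = 0.
Solving simultaneously gives p = 59, q = 0.

p = 59, q = 0, maximum z = -236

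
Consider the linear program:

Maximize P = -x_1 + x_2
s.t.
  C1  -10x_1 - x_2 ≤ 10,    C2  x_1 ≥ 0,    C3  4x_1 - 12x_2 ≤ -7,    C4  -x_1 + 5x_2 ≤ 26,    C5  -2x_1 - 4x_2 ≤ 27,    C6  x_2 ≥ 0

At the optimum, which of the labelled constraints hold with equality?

Corner points and P = -x_1 + x_2:
  (0, 7/12) → P = 7/12
  (0, 26/5) → P = 26/5
  (277/8, 97/8) → P = -45/2

The maximum is at (0, 26/5). Substituting into each constraint, equality holds for C2 and C4; the remaining constraints have slack.

C2 and C4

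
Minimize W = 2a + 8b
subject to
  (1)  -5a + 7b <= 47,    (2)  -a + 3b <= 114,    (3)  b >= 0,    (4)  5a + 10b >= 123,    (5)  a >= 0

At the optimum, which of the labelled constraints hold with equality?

Corner points and W = 2a + 8b:
  (657/8, 523/8) → W = 2749/4
  (23/5, 10) → W = 446/5
  (123/5, 0) → W = 246/5
The feasible region is unbounded (it extends along (3, 1), (1, 0)), but W strictly increases along every unbounded feasible direction, so there is no improving ray and the minimum is attained at a vertex.

The minimum is at (123/5, 0). Substituting into each constraint, equality holds for (3) and (4); the remaining constraints have slack.

(3) and (4)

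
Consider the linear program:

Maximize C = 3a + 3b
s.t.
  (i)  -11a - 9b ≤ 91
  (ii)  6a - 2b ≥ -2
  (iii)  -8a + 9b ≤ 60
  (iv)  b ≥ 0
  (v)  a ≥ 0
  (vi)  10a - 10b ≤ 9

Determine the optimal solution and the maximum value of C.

Corner points and C = 3a + 3b:
  (51/19, 172/19) → C = 669/19
  (0, 1) → C = 3
  (681/10, 336/5) → C = 4059/10
  (0, 0) → C = 0
  (9/10, 0) → C = 27/10

At the optimal vertex, -8a + 9b = 60 and 10a - 10b = 9.
Solving simultaneously gives a = 681/10, b = 336/5.

a = 681/10, b = 336/5, maximum C = 4059/10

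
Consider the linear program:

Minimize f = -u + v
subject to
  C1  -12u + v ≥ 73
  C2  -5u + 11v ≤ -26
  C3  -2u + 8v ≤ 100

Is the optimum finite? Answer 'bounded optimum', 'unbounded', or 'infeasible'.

unbounded

From the feasible point (-829/127, -677/127), moving in the direction (-1, -12) keeps every constraint satisfied while f decreases without bound.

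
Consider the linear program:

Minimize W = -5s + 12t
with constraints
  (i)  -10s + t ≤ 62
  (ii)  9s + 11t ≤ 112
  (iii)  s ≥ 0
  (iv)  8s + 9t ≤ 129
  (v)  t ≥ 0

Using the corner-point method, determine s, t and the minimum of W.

s = 112/9, t = 0, minimum W = -560/9

Corner points and W = -5s + 12t:
  (0, 112/11) → W = 1344/11
  (112/9, 0) → W = -560/9
  (0, 0) → W = 0

The binding constraints are 9s + 11t = 112 and t = 0.
Solving simultaneously gives s = 112/9, t = 0.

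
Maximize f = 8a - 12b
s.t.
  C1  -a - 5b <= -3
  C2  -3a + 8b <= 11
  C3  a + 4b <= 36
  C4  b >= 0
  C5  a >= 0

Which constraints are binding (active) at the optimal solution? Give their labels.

C3 and C4

Corner points and f = 8a - 12b:
  (3, 0) → f = 24
  (0, 3/5) → f = -36/5
  (61/5, 119/20) → f = 131/5
  (0, 11/8) → f = -33/2
  (36, 0) → f = 288

The maximum is at (36, 0). Substituting into each constraint, equality holds for C3 and C4; the remaining constraints have slack.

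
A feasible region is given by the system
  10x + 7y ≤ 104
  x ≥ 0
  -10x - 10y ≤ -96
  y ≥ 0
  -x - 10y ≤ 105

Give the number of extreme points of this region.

4

Of the 10 pairwise boundary intersections, those satisfying every inequality are:
  (0, 104/7)
  (52/5, 0)
  (0, 48/5)
  (48/5, 0)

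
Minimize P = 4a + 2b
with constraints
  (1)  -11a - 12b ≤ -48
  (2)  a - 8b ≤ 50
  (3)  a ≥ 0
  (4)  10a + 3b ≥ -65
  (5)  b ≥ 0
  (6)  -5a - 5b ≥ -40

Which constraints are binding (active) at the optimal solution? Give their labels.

Extreme points and P = 4a + 2b:
  (0, 4) → P = 8
  (48/11, 0) → P = 192/11
  (0, 8) → P = 16
  (8, 0) → P = 32

The minimum is at (0, 4). Substituting into each constraint, equality holds for (1) and (3); the remaining constraints have slack.

(1) and (3)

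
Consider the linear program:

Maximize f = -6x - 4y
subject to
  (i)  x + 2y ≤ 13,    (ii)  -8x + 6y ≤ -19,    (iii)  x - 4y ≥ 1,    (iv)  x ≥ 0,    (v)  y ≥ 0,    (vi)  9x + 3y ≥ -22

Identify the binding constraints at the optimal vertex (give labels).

(ii) and (v)

Feasible corners and f = -6x - 4y:
  (9, 2) → f = -62
  (13, 0) → f = -78
  (35/13, 11/26) → f = -232/13
  (19/8, 0) → f = -57/4

The maximum is at (19/8, 0). Substituting into each constraint, equality holds for (ii) and (v); the remaining constraints have slack.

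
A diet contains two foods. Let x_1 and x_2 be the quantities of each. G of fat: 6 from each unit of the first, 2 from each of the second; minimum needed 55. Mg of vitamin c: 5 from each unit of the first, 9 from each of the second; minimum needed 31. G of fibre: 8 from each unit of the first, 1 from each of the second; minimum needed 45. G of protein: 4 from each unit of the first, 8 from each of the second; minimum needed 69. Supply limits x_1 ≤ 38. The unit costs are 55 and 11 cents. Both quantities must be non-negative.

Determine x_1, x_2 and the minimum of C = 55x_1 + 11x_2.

Corner points and C = 55x_1 + 11x_2:
  (0, 45) → C = 495
  (69/4, 0) → C = 3795/4
  (38, 0) → C = 2090
  (7/2, 17) → C = 759/2
  (151/20, 97/20) → C = 2343/5
The feasible region is unbounded (it extends along (0, 1)), but C strictly increases along every unbounded feasible direction, so there is no improving ray and the minimum is attained at a vertex.

At the optimal vertex, 6x_1 + 2x_2 = 55 and 8x_1 + x_2 = 45.
Solving simultaneously gives x_1 = 7/2, x_2 = 17.

x_1 = 7/2, x_2 = 17, minimum C = 759/2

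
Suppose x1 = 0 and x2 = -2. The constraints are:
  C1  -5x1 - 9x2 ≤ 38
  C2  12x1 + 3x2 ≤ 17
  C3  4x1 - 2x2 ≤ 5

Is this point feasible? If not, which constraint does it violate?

feasible

C1: 18 ≤ 38 ✓
C2: -6 ≤ 17 ✓
C3: 4 ≤ 5 ✓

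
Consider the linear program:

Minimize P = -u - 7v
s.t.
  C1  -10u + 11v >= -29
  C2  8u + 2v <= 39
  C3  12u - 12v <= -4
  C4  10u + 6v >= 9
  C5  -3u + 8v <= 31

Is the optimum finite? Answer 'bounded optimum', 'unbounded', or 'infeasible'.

bounded optimum

Extreme points and P = -u - 7v:
  (23/6, 25/6) → P = -33
  (25/7, 73/14) → P = -561/14
  (7/16, 37/48) → P = -35/6
  (-57/49, 337/98) → P = -2245/98
The feasible region has finitely many vertices and no improving ray; the minimum is -561/14 at (25/7, 73/14).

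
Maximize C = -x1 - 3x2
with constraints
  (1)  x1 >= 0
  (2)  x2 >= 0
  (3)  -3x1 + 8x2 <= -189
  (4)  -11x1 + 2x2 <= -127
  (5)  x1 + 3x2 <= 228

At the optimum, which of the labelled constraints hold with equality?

(2) and (3)

Extreme points and C = -x1 - 3x2:
  (63, 0) → C = -63
  (228, 0) → C = -228
  (2391/17, 495/17) → C = -228

The maximum is at (63, 0). Substituting into each constraint, equality holds for (2) and (3); the remaining constraints have slack.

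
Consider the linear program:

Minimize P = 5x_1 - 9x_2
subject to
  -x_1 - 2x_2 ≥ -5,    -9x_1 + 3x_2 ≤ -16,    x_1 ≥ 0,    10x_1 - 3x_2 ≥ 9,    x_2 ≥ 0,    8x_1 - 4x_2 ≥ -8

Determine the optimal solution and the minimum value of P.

x_1 = 47/21, x_2 = 29/21, minimum P = -26/21

Feasible corners and P = 5x_1 - 9x_2:
  (47/21, 29/21) → P = -26/21
  (5, 0) → P = 25
  (16/9, 0) → P = 80/9

The binding constraints are -x_1 - 2x_2 = -5 and -9x_1 + 3x_2 = -16.
Solving simultaneously gives x_1 = 47/21, x_2 = 29/21.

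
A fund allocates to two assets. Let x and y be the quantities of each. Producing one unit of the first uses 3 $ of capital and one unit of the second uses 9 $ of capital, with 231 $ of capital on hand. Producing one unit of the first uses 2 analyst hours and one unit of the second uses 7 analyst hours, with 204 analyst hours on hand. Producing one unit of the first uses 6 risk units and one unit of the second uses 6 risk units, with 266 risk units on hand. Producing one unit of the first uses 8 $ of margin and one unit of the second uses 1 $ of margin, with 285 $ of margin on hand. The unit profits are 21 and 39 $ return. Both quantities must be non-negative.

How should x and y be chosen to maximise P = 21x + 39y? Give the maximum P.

Feasible corners and P = 21x + 39y:
  (0, 0) → P = 0
  (0, 77/3) → P = 1001
  (285/8, 0) → P = 5985/8
  (28, 49/3) → P = 1225
  (722/21, 209/21) → P = 7771/7

The optimum lies where 3x + 9y = 231 and 6x + 6y = 266.
Solving simultaneously gives x = 28, y = 49/3.

x = 28, y = 49/3, maximum P = 1225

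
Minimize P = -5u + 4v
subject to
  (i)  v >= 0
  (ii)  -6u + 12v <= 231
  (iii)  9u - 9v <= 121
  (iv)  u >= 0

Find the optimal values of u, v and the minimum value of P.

Vertices and P = -5u + 4v:
  (121/9, 0) → P = -605/9
  (0, 0) → P = 0
  (1177/18, 935/18) → P = -715/6
  (0, 77/4) → P = 77

u = 1177/18, v = 935/18, minimum P = -715/6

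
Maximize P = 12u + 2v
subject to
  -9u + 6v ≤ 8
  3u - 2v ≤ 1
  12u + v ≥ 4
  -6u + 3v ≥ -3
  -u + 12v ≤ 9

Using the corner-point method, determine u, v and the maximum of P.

Vertices and P = 12u + 2v:
  (1/3, 0) → P = 4
  (15/17, 14/17) → P = 208/17
  (39/145, 112/145) → P = 692/145

The optimum lies where 3u - 2v = 1 and -u + 12v = 9.
Solving simultaneously gives u = 15/17, v = 14/17.

u = 15/17, v = 14/17, maximum P = 208/17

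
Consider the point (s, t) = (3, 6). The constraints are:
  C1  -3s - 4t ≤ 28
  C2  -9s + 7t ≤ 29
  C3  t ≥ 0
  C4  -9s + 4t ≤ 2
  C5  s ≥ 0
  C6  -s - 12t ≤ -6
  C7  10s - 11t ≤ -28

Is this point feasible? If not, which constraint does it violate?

C1: -33 ≤ 28 ✓
C2: 15 ≤ 29 ✓
C3: 6 ≥ 0 ✓
C4: -3 ≤ 2 ✓
C5: 3 ≥ 0 ✓
C6: -75 ≤ -6 ✓
C7: -36 ≤ -28 ✓

feasible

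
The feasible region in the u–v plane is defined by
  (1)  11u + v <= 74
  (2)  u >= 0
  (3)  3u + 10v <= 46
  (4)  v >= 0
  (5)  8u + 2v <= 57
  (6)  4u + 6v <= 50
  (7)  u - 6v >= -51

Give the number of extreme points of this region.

The feasible vertices (each the meet of two boundaries and inside every other half-plane) are:
  (74/11, 0)
  (13/2, 5/2)
  (0, 23/5)
  (0, 0)
  (239/37, 197/74)

5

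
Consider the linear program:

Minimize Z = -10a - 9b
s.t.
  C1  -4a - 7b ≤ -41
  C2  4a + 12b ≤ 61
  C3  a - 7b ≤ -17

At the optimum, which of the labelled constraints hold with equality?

C2 and C3

Vertices and Z = -10a - 9b:
  (13/4, 4) → Z = -137/2
  (24/5, 109/35) → Z = -2661/35
  (223/40, 129/40) → Z = -3391/40

The minimum is at (223/40, 129/40). Substituting into each constraint, equality holds for C2 and C3; the remaining constraints have slack.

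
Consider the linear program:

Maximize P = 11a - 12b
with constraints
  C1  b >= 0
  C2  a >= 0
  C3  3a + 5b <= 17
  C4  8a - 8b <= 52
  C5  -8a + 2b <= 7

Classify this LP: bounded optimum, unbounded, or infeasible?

Feasible corners and P = 11a - 12b:
  (0, 0) → P = 0
  (17/3, 0) → P = 187/3
  (0, 17/5) → P = -204/5
The feasible region has finitely many vertices and no improving ray; the maximum is 187/3 at (17/3, 0).

bounded optimum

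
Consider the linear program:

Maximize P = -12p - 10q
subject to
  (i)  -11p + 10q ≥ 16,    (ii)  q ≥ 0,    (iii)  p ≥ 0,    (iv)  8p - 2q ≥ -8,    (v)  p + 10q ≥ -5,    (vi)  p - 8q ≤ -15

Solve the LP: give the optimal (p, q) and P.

p = 0, q = 15/8, maximum P = -75/4

Corner points and P = -12p - 10q:
  (11/39, 149/78) → P = -877/39
  (0, 4) → P = -40
  (0, 15/8) → P = -75/4
The feasible region is unbounded (it extends along (10, 11), (1, 4)), but P strictly decreases along every unbounded feasible direction, so there is no improving ray and the maximum is attained at a vertex.

At the optimal vertex, p = 0 and p - 8q = -15.
Solving simultaneously gives p = 0, q = 15/8.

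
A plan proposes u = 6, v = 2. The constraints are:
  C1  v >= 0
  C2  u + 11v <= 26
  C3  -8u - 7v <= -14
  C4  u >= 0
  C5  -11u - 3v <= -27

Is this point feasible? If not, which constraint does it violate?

Constraint C2: u + 11v = 28, which is not ≤ 26. All other constraints are satisfied.

not feasible — violates C2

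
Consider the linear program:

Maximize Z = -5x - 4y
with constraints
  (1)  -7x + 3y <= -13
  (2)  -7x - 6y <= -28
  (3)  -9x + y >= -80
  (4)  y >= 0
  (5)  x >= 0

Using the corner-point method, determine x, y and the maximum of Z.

x = 18/7, y = 5/3, maximum Z = -410/21

Extreme points and Z = -5x - 4y:
  (18/7, 5/3) → Z = -410/21
  (227/20, 443/20) → Z = -2907/20
  (4, 0) → Z = -20
  (80/9, 0) → Z = -400/9

The binding constraints are -7x + 3y = -13 and -7x - 6y = -28.
Solving simultaneously gives x = 18/7, y = 5/3.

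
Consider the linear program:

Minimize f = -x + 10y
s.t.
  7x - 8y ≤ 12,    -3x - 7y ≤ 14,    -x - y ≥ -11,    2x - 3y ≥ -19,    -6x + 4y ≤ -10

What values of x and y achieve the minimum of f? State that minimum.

Vertices and f = -x + 10y:
  (20/3, 13/3) → f = 110/3
  (8/5, -1/10) → f = -13/5
  (27/5, 28/5) → f = 253/5

The binding constraints are 7x - 8y = 12 and -6x + 4y = -10.
Solving simultaneously gives x = 8/5, y = -1/10.

x = 8/5, y = -1/10, minimum f = -13/5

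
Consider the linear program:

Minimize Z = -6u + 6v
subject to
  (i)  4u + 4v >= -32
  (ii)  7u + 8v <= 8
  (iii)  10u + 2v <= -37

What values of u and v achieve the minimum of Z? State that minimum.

u = -21/8, v = -43/8, minimum Z = -33/2

Extreme points and Z = -6u + 6v:
  (-72, 64) → Z = 816
  (-21/8, -43/8) → Z = -33/2
  (-52/11, 113/22) → Z = 651/11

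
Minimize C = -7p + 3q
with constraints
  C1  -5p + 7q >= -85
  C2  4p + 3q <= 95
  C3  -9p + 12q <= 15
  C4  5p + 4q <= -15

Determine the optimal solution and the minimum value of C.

Corner points and C = -7p + 3q:
  (-375, -280) → C = 1785
  (47/11, -100/11) → C = -629/11
  (-5/2, -5/8) → C = 125/8

p = 47/11, q = -100/11, minimum C = -629/11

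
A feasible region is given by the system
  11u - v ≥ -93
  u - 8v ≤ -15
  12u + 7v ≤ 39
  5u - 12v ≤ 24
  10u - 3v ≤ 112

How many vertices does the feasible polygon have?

Of the 10 pairwise boundary intersections, those satisfying every inequality are:
  (-243/29, 24/29)
  (-612/89, 1545/89)
  (207/103, 219/103)

3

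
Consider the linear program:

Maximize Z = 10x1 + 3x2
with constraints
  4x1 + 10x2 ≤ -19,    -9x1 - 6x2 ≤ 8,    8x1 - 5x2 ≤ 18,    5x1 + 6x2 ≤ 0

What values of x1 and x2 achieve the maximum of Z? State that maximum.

x1 = 17/20, x2 = -56/25, maximum Z = 89/50

Extreme points and Z = 10x1 + 3x2:
  (17/33, -139/66) → Z = -7/6
  (17/20, -56/25) → Z = 89/50
  (68/93, -226/93) → Z = 2/93

The binding constraints are 4x1 + 10x2 = -19 and 8x1 - 5x2 = 18.
Solving simultaneously gives x1 = 17/20, x2 = -56/25.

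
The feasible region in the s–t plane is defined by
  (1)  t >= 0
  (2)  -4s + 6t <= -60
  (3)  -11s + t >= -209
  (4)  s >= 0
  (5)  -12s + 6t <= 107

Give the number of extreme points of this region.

3

The feasible vertices (each the meet of two boundaries and inside every other half-plane) are:
  (15, 0)
  (19, 0)
  (597/31, 88/31)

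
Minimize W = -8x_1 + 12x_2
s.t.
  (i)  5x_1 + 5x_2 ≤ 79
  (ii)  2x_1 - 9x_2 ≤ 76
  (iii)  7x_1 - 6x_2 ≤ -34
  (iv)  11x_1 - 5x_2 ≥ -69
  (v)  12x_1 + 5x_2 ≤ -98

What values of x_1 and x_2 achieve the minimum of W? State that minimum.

Feasible corners and W = -8x_1 + 12x_2:
  (-244/31, -109/31) → W = 644/31
  (-758/107, -278/107) → W = 2728/107
  (-167/23, -50/23) → W = 32

x_1 = -244/31, x_2 = -109/31, minimum W = 644/31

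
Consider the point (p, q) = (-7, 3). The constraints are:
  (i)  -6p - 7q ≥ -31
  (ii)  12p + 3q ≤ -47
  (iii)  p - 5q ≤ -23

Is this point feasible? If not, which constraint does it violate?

not feasible — violates (iii)

Constraint (iii): p - 5q = -22, which is not ≤ -23. All other constraints are satisfied.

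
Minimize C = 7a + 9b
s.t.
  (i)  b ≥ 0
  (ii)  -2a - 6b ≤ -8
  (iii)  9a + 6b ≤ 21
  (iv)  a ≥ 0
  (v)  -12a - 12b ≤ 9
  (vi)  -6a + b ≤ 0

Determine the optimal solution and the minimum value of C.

Feasible corners and C = 7a + 9b:
  (13/7, 5/7) → C = 136/7
  (4/19, 24/19) → C = 244/19
  (7/15, 14/5) → C = 427/15

The optimum lies where -2a - 6b = -8 and -6a + b = 0.
Solving simultaneously gives a = 4/19, b = 24/19.

a = 4/19, b = 24/19, minimum C = 244/19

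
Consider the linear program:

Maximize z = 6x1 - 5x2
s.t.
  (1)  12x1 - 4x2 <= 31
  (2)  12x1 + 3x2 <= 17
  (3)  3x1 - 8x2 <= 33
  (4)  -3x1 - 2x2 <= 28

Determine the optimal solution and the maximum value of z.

x1 = 29/21, x2 = -101/28, maximum z = 737/28

Extreme points and z = 6x1 - 5x2:
  (23/12, -2) → z = 43/2
  (29/21, -101/28) → z = 737/28
  (-79/15, -61/10) → z = -11/10
The feasible region is unbounded (it extends along (-2, 3), (-1, 4)), but z strictly decreases along every unbounded feasible direction, so there is no improving ray and the maximum is attained at a vertex.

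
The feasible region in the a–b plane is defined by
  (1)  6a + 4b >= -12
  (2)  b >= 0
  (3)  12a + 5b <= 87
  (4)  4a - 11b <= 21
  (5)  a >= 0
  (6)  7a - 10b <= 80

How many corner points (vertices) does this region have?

Intersecting each pair of boundary lines and keeping only the points that satisfy every inequality leaves:
  (21/4, 0)
  (0, 0)
  (531/76, 12/19)
  (0, 87/5)

4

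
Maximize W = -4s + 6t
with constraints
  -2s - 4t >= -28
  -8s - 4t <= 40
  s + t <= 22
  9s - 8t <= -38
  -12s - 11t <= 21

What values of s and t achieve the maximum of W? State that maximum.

s = -34/3, t = 38/3, maximum W = 364/3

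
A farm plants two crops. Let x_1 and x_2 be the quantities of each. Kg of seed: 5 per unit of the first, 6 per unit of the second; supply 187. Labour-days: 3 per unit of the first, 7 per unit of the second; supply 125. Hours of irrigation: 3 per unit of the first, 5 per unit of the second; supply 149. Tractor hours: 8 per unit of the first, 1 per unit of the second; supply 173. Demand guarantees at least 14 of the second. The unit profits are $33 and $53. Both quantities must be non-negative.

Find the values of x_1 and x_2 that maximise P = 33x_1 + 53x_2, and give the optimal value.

x_1 = 9, x_2 = 14, maximum P = 1039

Feasible corners and P = 33x_1 + 53x_2:
  (0, 125/7) → P = 6625/7
  (0, 14) → P = 742
  (9, 14) → P = 1039

The binding constraints are 3x_1 + 7x_2 = 125 and x_2 = 14.
Solving simultaneously gives x_1 = 9, x_2 = 14.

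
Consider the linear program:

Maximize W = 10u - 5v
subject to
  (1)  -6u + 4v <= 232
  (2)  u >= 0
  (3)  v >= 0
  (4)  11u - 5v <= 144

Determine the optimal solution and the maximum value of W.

Corner points and W = 10u - 5v:
  (0, 58) → W = -290
  (124, 244) → W = 20
  (0, 0) → W = 0
  (144/11, 0) → W = 1440/11

At the optimal vertex, v = 0 and 11u - 5v = 144.
Solving simultaneously gives u = 144/11, v = 0.

u = 144/11, v = 0, maximum W = 1440/11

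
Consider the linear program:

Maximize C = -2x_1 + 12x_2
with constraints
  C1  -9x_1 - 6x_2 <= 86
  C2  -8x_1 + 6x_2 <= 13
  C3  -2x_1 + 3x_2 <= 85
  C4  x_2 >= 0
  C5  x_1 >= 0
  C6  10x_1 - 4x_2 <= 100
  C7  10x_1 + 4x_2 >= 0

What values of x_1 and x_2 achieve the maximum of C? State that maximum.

Corner points and C = -2x_1 + 12x_2:
  (0, 13/6) → C = 26
  (163/7, 465/14) → C = 352
  (0, 0) → C = 0
  (10, 0) → C = -20

The optimum lies where -8x_1 + 6x_2 = 13 and 10x_1 - 4x_2 = 100.
Solving simultaneously gives x_1 = 163/7, x_2 = 465/14.

x_1 = 163/7, x_2 = 465/14, maximum C = 352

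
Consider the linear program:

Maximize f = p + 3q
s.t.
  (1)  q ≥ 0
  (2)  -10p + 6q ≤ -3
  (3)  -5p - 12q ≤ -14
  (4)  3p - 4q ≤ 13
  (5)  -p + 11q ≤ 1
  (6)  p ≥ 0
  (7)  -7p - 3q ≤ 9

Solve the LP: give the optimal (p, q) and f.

The binding constraints are 3p - 4q = 13 and -p + 11q = 1.
Solving simultaneously gives p = 147/29, q = 16/29.

p = 147/29, q = 16/29, maximum f = 195/29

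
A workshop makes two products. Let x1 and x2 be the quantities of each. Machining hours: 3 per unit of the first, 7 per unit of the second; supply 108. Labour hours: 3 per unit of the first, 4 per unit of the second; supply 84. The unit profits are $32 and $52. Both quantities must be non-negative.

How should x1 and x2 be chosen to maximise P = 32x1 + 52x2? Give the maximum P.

x1 = 52/3, x2 = 8, maximum P = 2912/3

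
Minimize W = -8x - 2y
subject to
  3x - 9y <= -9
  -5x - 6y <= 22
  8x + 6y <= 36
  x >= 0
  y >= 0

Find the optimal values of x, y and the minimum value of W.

x = 3, y = 2, minimum W = -28

Feasible corners and W = -8x - 2y:
  (3, 2) → W = -28
  (0, 1) → W = -2
  (0, 6) → W = -12

The binding constraints are 3x - 9y = -9 and 8x + 6y = 36.
Solving simultaneously gives x = 3, y = 2.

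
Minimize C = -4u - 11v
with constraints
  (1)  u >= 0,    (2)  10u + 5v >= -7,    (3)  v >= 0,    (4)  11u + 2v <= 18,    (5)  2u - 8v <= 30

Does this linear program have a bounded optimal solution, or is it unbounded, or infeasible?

bounded optimum

Feasible corners and C = -4u - 11v:
  (0, 0) → C = 0
  (0, 9) → C = -99
  (18/11, 0) → C = -72/11
The feasible region has finitely many vertices and no improving ray; the minimum is -99 at (0, 9).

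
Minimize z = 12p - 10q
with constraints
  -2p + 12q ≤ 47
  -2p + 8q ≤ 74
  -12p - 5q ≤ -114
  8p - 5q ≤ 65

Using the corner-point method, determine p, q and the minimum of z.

p = 103/14, q = 36/7, minimum z = 258/7

Corner points and z = 12p - 10q:
  (103/14, 36/7) → z = 258/7
  (1015/86, 253/43) → z = 3560/43
  (179/20, 33/25) → z = 471/5

At the optimal vertex, -2p + 12q = 47 and -12p - 5q = -114.
Solving simultaneously gives p = 103/14, q = 36/7.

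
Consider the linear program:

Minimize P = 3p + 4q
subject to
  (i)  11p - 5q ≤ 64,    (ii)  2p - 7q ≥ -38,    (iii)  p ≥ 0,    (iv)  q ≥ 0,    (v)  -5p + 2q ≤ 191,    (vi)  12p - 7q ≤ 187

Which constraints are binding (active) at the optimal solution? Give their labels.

Extreme points and P = 3p + 4q:
  (638/67, 546/67) → P = 4098/67
  (64/11, 0) → P = 192/11
  (0, 38/7) → P = 152/7
  (0, 0) → P = 0

The minimum is at (0, 0). Substituting into each constraint, equality holds for (iii) and (iv); the remaining constraints have slack.

(iii) and (iv)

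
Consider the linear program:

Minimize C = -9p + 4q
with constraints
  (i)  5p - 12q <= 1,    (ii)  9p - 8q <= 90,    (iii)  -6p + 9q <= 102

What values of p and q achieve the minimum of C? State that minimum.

p = 542/11, q = 486/11, minimum C = -2934/11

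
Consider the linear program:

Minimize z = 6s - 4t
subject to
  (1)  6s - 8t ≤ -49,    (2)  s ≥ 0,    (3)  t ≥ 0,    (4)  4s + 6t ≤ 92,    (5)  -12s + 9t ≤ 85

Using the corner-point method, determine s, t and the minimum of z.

s = 0, t = 85/9, minimum z = -340/9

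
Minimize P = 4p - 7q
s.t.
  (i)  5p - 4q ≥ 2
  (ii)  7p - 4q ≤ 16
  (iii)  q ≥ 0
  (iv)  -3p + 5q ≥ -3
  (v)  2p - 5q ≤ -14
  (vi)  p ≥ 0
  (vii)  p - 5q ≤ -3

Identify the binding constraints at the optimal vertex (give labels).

Feasible corners and P = 4p - 7q:
  (7, 33/4) → P = -119/4
  (66/17, 74/17) → P = -254/17
  (136/27, 130/27) → P = -122/9

The minimum is at (7, 33/4). Substituting into each constraint, equality holds for (i) and (ii); the remaining constraints have slack.

(i) and (ii)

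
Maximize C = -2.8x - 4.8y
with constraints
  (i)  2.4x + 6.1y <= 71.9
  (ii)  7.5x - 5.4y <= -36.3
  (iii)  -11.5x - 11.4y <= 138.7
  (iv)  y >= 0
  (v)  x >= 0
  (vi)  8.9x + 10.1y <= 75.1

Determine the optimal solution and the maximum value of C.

Extreme points and C = -2.8x - 4.8y:
  (0, 121/18) → C = -484/15
  (1297/4127, 29544/4127) → C = -727214/20635
  (0, 751/101) → C = -18024/505

x = 0, y = 121/18, maximum C = -484/15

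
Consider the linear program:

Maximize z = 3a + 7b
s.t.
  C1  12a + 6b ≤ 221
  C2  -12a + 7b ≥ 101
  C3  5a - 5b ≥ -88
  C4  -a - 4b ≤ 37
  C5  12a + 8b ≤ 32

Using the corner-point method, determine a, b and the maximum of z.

a = -136/25, b = 304/25, maximum z = 344/5

The optimum lies where 5a - 5b = -88 and 12a + 8b = 32.
Solving simultaneously gives a = -136/25, b = 304/25.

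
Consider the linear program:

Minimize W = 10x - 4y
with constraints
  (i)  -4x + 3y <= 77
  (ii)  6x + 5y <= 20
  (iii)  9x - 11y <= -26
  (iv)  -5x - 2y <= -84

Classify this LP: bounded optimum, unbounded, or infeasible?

The boundaries -4x + 3y = 77 and 6x + 5y = 20 meet at (-325/38, 271/19), but that point violates -5x - 2y ≤ -84. Every candidate vertex is excluded by some other constraint, so the feasible region is empty.

infeasible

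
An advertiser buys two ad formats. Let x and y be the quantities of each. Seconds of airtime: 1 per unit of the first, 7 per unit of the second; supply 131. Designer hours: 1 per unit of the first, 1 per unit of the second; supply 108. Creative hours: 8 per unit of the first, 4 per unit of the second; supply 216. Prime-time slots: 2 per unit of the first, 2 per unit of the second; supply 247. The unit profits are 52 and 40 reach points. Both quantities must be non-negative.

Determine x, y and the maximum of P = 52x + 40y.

x = 19, y = 16, maximum P = 1628

Vertices and P = 52x + 40y:
  (0, 0) → P = 0
  (0, 131/7) → P = 5240/7
  (27, 0) → P = 1404
  (19, 16) → P = 1628

At the optimal vertex, x + 7y = 131 and 8x + 4y = 216.
Solving simultaneously gives x = 19, y = 16.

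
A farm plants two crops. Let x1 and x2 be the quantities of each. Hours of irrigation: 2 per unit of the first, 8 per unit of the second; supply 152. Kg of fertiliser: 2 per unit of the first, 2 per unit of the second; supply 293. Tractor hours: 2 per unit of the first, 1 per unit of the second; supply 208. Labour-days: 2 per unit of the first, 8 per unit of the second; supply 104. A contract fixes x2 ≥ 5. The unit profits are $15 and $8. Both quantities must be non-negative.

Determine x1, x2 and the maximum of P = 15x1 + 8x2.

Extreme points and P = 15x1 + 8x2:
  (0, 13) → P = 104
  (0, 5) → P = 40
  (32, 5) → P = 520

The optimum lies where 2x1 + 8x2 = 104 and x2 = 5.
Solving simultaneously gives x1 = 32, x2 = 5.

x1 = 32, x2 = 5, maximum P = 520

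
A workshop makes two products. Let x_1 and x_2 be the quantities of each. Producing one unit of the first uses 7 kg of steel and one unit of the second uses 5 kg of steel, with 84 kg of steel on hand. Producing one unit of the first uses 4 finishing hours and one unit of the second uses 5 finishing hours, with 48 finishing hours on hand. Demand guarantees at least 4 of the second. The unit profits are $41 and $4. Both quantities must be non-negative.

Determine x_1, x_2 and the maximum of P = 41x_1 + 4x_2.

x_1 = 7, x_2 = 4, maximum P = 303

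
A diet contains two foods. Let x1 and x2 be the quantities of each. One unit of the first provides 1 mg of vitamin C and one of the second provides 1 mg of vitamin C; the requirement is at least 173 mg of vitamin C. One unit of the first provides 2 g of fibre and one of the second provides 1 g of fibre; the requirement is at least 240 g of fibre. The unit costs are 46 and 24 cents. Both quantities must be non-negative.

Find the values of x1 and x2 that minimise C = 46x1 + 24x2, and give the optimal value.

Corner points and C = 46x1 + 24x2:
  (0, 240) → C = 5760
  (173, 0) → C = 7958
  (67, 106) → C = 5626
The feasible region is unbounded (it extends along (0, 1), (1, 0)), but C strictly increases along every unbounded feasible direction, so there is no improving ray and the minimum is attained at a vertex.

x1 = 67, x2 = 106, minimum C = 5626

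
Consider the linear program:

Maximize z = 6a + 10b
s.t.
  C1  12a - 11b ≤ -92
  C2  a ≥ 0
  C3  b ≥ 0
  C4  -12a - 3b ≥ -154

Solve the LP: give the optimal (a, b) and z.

a = 0, b = 154/3, maximum z = 1540/3

Corner points and z = 6a + 10b:
  (0, 92/11) → z = 920/11
  (709/84, 123/7) → z = 3169/14
  (0, 154/3) → z = 1540/3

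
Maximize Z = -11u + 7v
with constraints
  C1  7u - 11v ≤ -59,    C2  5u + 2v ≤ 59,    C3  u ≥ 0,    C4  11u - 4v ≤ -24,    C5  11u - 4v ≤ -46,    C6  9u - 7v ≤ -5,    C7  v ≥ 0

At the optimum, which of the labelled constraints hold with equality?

C2 and C3

Corner points and Z = -11u + 7v:
  (0, 59/2) → Z = 413/2
  (24/7, 293/14) → Z = 1523/14
  (0, 23/2) → Z = 161/2

The maximum is at (0, 59/2). Substituting into each constraint, equality holds for C2 and C3; the remaining constraints have slack.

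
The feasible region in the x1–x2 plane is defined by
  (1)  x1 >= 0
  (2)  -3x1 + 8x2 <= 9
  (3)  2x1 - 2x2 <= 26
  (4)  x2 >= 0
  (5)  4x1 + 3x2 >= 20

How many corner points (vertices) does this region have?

The feasible vertices (each the meet of two boundaries and inside every other half-plane) are:
  (113/5, 48/5)
  (133/41, 96/41)
  (13, 0)
  (5, 0)

4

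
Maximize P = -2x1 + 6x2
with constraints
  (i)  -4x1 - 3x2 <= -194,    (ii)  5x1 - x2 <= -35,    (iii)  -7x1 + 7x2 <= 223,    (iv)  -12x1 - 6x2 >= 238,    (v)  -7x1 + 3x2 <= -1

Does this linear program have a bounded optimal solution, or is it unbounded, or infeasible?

infeasible

The boundaries 5x1 - x2 = -35 and -7x1 + 3x2 = -1 meet at (-53/4, -125/4), but that point violates -4x1 - 3x2 ≤ -194. Every candidate vertex is excluded by some other constraint, so the feasible region is empty.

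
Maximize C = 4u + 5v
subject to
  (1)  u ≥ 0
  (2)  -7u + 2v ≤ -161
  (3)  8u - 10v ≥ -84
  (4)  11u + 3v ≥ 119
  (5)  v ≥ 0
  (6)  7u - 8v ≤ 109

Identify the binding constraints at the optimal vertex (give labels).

(3) and (6)

Extreme points and C = 4u + 5v:
  (889/27, 938/27) → C = 8246/27
  (535/21, 26/3) → C = 3050/21
  (881/3, 730/3) → C = 7174/3

The maximum is at (881/3, 730/3). Substituting into each constraint, equality holds for (3) and (6); the remaining constraints have slack.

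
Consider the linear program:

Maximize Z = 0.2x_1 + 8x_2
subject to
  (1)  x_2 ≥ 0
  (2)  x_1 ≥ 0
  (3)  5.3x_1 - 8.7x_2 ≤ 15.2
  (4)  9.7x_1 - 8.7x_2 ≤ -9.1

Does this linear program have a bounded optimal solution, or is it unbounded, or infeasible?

unbounded

From the feasible point (0, 91/87), moving in the direction (0, 1) keeps every constraint satisfied while Z increases without bound.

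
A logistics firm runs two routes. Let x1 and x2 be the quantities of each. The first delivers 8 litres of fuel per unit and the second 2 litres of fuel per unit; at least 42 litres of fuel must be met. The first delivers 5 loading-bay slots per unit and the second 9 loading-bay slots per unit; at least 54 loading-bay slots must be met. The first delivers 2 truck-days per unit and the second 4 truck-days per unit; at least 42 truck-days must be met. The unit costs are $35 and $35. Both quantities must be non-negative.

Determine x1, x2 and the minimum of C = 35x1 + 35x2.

x1 = 3, x2 = 9, minimum C = 420

Corner points and C = 35x1 + 35x2:
  (0, 21) → C = 735
  (21, 0) → C = 735
  (3, 9) → C = 420
The feasible region is unbounded (it extends along (0, 1), (1, 0)), but C strictly increases along every unbounded feasible direction, so there is no improving ray and the minimum is attained at a vertex.

The binding constraints are 8x1 + 2x2 = 42 and 2x1 + 4x2 = 42.
Solving simultaneously gives x1 = 3, x2 = 9.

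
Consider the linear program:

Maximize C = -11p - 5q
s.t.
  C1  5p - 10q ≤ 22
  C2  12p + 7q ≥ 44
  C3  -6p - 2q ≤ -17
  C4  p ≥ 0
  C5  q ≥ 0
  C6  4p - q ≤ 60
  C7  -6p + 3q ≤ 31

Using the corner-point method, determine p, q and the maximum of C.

Feasible corners and C = -11p - 5q:
  (22/5, 0) → C = -242/5
  (578/35, 212/35) → C = -7418/35
  (31/18, 10/3) → C = -641/18
  (11/3, 0) → C = -121/3
  (0, 17/2) → C = -85/2
  (0, 31/3) → C = -155/3
  (211/6, 242/3) → C = -4741/6

p = 31/18, q = 10/3, maximum C = -641/18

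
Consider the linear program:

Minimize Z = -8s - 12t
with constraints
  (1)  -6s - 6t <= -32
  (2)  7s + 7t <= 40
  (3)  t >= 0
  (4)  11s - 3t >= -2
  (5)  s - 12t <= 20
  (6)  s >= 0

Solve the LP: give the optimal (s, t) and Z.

The binding constraints are 7s + 7t = 40 and 11s - 3t = -2.
Solving simultaneously gives s = 53/49, t = 227/49.

s = 53/49, t = 227/49, minimum Z = -3148/49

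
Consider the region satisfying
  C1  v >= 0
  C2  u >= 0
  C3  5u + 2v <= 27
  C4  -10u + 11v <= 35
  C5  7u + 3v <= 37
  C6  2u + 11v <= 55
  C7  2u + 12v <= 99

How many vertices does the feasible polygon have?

5

Pairwise boundary intersections that survive every other constraint:
  (0, 0)
  (37/7, 0)
  (0, 35/11)
  (5/3, 155/33)
  (242/71, 311/71)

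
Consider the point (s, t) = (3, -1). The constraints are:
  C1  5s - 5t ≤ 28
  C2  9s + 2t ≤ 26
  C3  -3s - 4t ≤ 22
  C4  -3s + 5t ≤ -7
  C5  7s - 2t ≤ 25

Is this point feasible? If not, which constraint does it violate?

feasible

C1: 20 ≤ 28 ✓
C2: 25 ≤ 26 ✓
C3: -5 ≤ 22 ✓
C4: -14 ≤ -7 ✓
C5: 23 ≤ 25 ✓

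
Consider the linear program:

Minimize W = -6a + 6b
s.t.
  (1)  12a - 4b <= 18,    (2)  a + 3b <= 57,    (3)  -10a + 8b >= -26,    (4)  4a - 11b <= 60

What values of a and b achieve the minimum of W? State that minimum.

The feasible region is unbounded (it extends along (-3, 1), (-11, -4)), but W strictly increases along every unbounded feasible direction, so there is no improving ray and the minimum is attained at a vertex.

The optimum lies where -10a + 8b = -26 and 4a - 11b = 60.
Solving simultaneously gives a = -97/39, b = -248/39.

a = -97/39, b = -248/39, minimum W = -302/13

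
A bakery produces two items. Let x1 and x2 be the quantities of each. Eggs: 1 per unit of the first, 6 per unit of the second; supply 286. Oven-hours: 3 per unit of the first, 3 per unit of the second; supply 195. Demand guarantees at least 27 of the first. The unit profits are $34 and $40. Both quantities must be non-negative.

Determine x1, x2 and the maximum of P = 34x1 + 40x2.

Feasible corners and P = 34x1 + 40x2:
  (65, 0) → P = 2210
  (27, 0) → P = 918
  (27, 38) → P = 2438

x1 = 27, x2 = 38, maximum P = 2438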